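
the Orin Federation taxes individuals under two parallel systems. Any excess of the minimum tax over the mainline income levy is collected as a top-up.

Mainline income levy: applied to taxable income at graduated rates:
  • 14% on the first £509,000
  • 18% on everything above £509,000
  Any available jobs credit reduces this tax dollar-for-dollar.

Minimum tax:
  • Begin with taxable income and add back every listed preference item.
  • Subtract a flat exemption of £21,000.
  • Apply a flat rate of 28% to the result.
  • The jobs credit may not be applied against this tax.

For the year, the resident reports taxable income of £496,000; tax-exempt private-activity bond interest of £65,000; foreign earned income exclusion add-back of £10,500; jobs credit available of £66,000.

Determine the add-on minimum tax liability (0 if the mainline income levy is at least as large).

Minimum tax:
  Adjusted income: £496,000 + £65,000 + £10,500 = £571,500
  Less exemption £21,000 → base £550,500
  £550,500 × 28% = £154,140

Mainline income levy:
  £496,000 × 14% = £69,440
  Less jobs credit £66,000 → £3,440

Excess of minimum tax over mainline income levy: £154,140 − £3,440 = £150,700.

£150,700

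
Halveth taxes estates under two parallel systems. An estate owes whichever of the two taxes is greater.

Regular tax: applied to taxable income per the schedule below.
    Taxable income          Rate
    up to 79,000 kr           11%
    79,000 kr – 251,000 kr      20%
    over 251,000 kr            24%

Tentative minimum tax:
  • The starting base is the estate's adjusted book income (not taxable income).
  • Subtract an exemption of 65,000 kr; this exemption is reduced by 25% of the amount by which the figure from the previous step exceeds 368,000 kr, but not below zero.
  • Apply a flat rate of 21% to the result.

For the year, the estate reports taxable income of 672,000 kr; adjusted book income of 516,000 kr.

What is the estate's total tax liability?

Regular tax:
  79,000 kr × 11% = 8,690 kr
  172,000 kr × 20% = 34,400 kr
  421,000 kr × 24% = 101,040 kr
  → 144,130 kr

Tentative minimum tax:
  Base (adjusted book income): 516,000 kr
  Exemption: 65,000 kr − 25% × (516,000 kr − 368,000 kr) = 65,000 kr − 37,000 kr = 28,000 kr
  Base: 516,000 kr − 28,000 kr = 488,000 kr
  488,000 kr × 21% = 102,480 kr

144,130 kr > 102,480 kr, so the regular tax governs.

144,130 kr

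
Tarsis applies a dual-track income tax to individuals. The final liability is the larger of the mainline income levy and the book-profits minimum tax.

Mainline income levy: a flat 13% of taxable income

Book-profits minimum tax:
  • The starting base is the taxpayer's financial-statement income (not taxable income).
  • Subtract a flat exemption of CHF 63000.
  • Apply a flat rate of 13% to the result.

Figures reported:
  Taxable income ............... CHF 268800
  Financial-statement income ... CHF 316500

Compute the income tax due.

CHF 34944

Book-profits minimum tax:
  Base (financial-statement income): CHF 316500
  Less exemption CHF 63000 → base CHF 253500
  CHF 253500 × 13% = CHF 32955

Mainline income levy:
  CHF 268800 × 13% = CHF 34944

CHF 34944 > CHF 32955, so the mainline income levy governs.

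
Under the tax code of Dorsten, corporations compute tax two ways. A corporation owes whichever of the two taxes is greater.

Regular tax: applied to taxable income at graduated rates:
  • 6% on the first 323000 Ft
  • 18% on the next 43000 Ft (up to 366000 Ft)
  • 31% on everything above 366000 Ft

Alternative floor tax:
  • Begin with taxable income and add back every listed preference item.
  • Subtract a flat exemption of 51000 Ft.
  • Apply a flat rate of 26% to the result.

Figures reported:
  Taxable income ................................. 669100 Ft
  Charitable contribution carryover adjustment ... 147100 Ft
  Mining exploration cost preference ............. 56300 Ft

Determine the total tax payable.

Regular tax:
  323000 Ft × 6% = 19380 Ft
  43000 Ft × 18% = 7740 Ft
  303100 Ft × 31% = 93961 Ft
  → 121081 Ft

Alternative floor tax:
  Adjusted income: 669100 Ft + 147100 Ft + 56300 Ft = 872500 Ft
  Less exemption 51000 Ft → base 821500 Ft
  821500 Ft × 26% = 213590 Ft

213590 Ft > 121081 Ft, so the alternative floor tax is the binding amount.

213590 Ft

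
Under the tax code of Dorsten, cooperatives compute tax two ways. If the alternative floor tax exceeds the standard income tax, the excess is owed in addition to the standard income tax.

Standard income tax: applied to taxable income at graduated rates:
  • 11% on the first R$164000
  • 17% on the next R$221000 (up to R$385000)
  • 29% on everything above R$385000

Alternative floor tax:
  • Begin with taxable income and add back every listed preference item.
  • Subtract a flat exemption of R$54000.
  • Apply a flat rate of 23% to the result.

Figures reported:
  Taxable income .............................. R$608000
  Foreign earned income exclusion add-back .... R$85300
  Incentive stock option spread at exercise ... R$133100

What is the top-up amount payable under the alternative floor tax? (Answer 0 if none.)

R$57372

Standard income tax:
  R$164000 × 11% = R$18040
  R$221000 × 17% = R$37570
  R$223000 × 29% = R$64670
  → R$120280

Alternative floor tax:
  Adjusted income: R$608000 + R$85300 + R$133100 = R$826400
  Less exemption R$54000 → base R$772400
  R$772400 × 23% = R$177652

Excess of alternative floor tax over standard income tax: R$177652 − R$120280 = R$57372.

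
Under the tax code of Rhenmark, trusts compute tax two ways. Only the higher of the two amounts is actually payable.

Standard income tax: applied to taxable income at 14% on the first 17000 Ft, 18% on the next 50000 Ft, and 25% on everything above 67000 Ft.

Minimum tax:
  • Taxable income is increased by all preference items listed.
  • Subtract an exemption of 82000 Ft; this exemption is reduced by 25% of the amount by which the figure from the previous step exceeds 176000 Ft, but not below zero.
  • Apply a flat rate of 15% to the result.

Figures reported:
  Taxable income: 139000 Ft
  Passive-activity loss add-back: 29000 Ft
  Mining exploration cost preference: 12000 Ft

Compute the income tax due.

Minimum tax:
  Adjusted income: 139000 Ft + 29000 Ft + 12000 Ft = 180000 Ft
  Exemption: 82000 Ft − 25% × (180000 Ft − 176000 Ft) = 82000 Ft − 1000 Ft = 81000 Ft
  Base: 180000 Ft − 81000 Ft = 99000 Ft
  99000 Ft × 15% = 14850 Ft

Standard income tax:
  17000 Ft × 14% = 2380 Ft
  50000 Ft × 18% = 9000 Ft
  72000 Ft × 25% = 18000 Ft
  → 29380 Ft

29380 Ft > 14850 Ft, so the standard income tax governs.

29380 Ft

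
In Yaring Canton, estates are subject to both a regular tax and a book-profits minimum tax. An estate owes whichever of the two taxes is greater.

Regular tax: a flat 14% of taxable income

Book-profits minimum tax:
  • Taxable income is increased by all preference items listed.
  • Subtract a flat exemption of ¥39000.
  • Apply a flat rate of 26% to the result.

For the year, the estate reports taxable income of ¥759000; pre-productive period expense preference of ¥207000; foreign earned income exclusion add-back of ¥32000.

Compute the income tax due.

Book-profits minimum tax:
  Adjusted income: ¥759000 + ¥207000 + ¥32000 = ¥998000
  Less exemption ¥39000 → base ¥959000
  ¥959000 × 26% = ¥249340

Regular tax:
  ¥759000 × 14% = ¥106260

¥249340 > ¥106260, so the book-profits minimum tax is the binding amount.

¥249340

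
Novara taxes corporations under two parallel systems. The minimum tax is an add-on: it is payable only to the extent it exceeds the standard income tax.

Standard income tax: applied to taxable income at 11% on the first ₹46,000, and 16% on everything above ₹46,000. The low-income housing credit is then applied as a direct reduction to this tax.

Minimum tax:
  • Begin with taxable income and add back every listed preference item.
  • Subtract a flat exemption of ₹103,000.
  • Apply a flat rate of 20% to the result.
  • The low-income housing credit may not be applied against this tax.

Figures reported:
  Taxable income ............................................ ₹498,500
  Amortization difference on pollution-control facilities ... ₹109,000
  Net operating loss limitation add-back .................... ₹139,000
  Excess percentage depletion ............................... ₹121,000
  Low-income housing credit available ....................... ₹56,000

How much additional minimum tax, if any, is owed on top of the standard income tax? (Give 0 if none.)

₹131,440

Standard income tax:
  ₹46,000 × 11% = ₹5,060
  ₹452,500 × 16% = ₹72,400
  → ₹77,460
  Less low-income housing credit ₹56,000 → ₹21,460

Minimum tax:
  Adjusted income: ₹498,500 + ₹109,000 + ₹139,000 + ₹121,000 = ₹867,500
  Less exemption ₹103,000 → base ₹764,500
  ₹764,500 × 20% = ₹152,900

Excess of minimum tax over standard income tax: ₹152,900 − ₹21,460 = ₹131,440.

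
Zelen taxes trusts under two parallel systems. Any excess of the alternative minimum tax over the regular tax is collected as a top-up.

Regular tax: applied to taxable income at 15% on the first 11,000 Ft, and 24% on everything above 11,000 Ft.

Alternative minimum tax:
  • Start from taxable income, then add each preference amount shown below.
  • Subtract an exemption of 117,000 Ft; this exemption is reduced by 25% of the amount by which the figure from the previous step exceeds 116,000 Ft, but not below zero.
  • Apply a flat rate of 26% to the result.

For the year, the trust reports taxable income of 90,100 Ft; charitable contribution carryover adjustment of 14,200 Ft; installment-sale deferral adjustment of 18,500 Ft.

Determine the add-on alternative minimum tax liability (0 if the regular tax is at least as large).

Regular tax:
  11,000 Ft × 15% = 1,650 Ft
  79,100 Ft × 24% = 18,984 Ft
  → 20,634 Ft

Alternative minimum tax:
  Adjusted income: 90,100 Ft + 14,200 Ft + 18,500 Ft = 122,800 Ft
  Exemption: 117,000 Ft − 25% × (122,800 Ft − 116,000 Ft) = 117,000 Ft − 1,700 Ft = 115,300 Ft
  Base: 122,800 Ft − 115,300 Ft = 7,500 Ft
  7,500 Ft × 26% = 1,950 Ft

1,950 Ft ≤ 20,634 Ft, so no add-on is due.

0 Ft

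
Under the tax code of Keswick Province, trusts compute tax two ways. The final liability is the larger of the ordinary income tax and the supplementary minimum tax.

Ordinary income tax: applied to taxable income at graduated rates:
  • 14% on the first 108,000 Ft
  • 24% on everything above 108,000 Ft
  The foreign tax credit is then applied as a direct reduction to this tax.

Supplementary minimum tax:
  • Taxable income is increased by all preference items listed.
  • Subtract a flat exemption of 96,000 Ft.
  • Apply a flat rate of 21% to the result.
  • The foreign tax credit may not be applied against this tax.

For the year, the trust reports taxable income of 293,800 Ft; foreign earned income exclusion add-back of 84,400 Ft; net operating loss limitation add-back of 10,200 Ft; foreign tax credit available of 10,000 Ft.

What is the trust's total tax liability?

61,404 Ft

Supplementary minimum tax:
  Adjusted income: 293,800 Ft + 84,400 Ft + 10,200 Ft = 388,400 Ft
  Less exemption 96,000 Ft → base 292,400 Ft
  292,400 Ft × 21% = 61,404 Ft

Ordinary income tax:
  108,000 Ft × 14% = 15,120 Ft
  185,800 Ft × 24% = 44,592 Ft
  → 59,712 Ft
  Less foreign tax credit 10,000 Ft → 49,712 Ft

61,404 Ft > 49,712 Ft, so the supplementary minimum tax is the binding amount.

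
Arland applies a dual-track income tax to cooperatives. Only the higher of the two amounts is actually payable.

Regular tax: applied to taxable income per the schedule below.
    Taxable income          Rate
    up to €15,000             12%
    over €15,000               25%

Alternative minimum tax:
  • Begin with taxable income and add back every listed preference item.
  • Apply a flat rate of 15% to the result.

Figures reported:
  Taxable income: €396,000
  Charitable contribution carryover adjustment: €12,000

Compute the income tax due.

€97,050

Alternative minimum tax:
  Adjusted income: €396,000 + €12,000 = €408,000
  €408,000 × 15% = €61,200

Regular tax:
  €15,000 × 12% = €1,800
  €381,000 × 25% = €95,250
  → €97,050

€97,050 > €61,200, so the regular tax governs.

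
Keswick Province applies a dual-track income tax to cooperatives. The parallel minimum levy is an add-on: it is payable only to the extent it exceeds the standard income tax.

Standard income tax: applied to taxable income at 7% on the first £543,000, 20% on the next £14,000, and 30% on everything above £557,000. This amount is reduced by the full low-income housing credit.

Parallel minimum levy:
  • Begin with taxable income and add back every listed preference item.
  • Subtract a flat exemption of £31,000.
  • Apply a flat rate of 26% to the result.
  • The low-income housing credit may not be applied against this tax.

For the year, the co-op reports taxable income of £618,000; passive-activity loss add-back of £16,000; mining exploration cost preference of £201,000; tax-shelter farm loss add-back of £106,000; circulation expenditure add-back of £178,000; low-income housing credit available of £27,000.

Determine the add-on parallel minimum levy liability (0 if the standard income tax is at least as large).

Standard income tax:
  £543,000 × 7% = £38,010
  £14,000 × 20% = £2,800
  £61,000 × 30% = £18,300
  → £59,110
  Less low-income housing credit £27,000 → £32,110

Parallel minimum levy:
  Adjusted income: £618,000 + £16,000 + £201,000 + £106,000 + £178,000 = £1,119,000
  Less exemption £31,000 → base £1,088,000
  £1,088,000 × 26% = £282,880

Excess of parallel minimum levy over standard income tax: £282,880 − £32,110 = £250,770.

£250,770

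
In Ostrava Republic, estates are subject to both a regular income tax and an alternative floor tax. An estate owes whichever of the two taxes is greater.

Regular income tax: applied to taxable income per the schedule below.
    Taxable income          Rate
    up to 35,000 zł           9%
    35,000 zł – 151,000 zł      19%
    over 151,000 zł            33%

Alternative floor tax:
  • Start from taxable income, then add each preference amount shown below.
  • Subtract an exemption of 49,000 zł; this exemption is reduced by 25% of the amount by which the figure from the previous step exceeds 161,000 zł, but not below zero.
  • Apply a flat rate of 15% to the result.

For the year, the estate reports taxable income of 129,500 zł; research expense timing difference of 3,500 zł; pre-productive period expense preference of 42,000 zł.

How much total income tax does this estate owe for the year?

Alternative floor tax:
  Adjusted income: 129,500 zł + 3,500 zł + 42,000 zł = 175,000 zł
  Exemption: 49,000 zł − 25% × (175,000 zł − 161,000 zł) = 49,000 zł − 3,500 zł = 45,500 zł
  Base: 175,000 zł − 45,500 zł = 129,500 zł
  129,500 zł × 15% = 19,425 zł

Regular income tax:
  35,000 zł × 9% = 3,150 zł
  94,500 zł × 19% = 17,955 zł
  → 21,105 zł

21,105 zł > 19,425 zł, so the regular income tax governs.

21,105 zł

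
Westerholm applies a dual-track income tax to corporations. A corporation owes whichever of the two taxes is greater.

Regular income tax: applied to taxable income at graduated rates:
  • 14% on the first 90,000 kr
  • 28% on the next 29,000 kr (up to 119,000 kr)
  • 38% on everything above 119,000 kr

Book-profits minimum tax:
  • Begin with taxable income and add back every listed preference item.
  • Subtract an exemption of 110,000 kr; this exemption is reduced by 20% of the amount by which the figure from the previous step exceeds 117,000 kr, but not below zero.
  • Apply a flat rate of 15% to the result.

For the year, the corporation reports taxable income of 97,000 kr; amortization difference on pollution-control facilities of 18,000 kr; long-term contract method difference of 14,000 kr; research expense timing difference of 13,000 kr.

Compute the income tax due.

14,560 kr

Book-profits minimum tax:
  Adjusted income: 97,000 kr + 18,000 kr + 14,000 kr + 13,000 kr = 142,000 kr
  Exemption: 110,000 kr − 20% × (142,000 kr − 117,000 kr) = 110,000 kr − 5,000 kr = 105,000 kr
  Base: 142,000 kr − 105,000 kr = 37,000 kr
  37,000 kr × 15% = 5,550 kr

Regular income tax:
  90,000 kr × 14% = 12,600 kr
  7,000 kr × 28% = 1,960 kr
  → 14,560 kr

14,560 kr > 5,550 kr, so the regular income tax governs.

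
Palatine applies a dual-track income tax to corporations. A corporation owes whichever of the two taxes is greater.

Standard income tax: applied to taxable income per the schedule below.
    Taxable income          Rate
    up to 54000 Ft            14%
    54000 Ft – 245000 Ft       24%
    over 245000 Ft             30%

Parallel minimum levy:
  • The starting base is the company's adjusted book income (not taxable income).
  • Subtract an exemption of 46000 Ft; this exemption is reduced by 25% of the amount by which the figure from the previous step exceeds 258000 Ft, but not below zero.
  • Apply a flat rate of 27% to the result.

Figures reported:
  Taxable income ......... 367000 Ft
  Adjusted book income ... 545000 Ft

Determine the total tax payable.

147150 Ft

Parallel minimum levy:
  Base (adjusted book income): 545000 Ft
  Exemption: 25% × (545000 Ft − 258000 Ft) = 71750 Ft ≥ 46000 Ft, so the exemption is fully phased out
  Base: 545000 Ft − 0 Ft = 545000 Ft
  545000 Ft × 27% = 147150 Ft

Standard income tax:
  54000 Ft × 14% = 7560 Ft
  191000 Ft × 24% = 45840 Ft
  122000 Ft × 30% = 36600 Ft
  → 90000 Ft

147150 Ft > 90000 Ft, so the parallel minimum levy is the binding amount.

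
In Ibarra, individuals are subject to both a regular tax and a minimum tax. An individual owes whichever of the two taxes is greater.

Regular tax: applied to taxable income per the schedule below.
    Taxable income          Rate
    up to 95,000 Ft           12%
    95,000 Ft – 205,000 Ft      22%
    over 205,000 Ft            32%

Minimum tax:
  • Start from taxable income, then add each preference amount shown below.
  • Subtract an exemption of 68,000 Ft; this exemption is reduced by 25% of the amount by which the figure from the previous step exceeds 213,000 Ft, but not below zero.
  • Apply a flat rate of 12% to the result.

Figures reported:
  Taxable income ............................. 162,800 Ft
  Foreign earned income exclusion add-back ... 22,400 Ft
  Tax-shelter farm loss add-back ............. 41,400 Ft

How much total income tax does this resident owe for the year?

Regular tax:
  95,000 Ft × 12% = 11,400 Ft
  67,800 Ft × 22% = 14,916 Ft
  → 26,316 Ft

Minimum tax:
  Adjusted income: 162,800 Ft + 22,400 Ft + 41,400 Ft = 226,600 Ft
  Exemption: 68,000 Ft − 25% × (226,600 Ft − 213,000 Ft) = 68,000 Ft − 3,400 Ft = 64,600 Ft
  Base: 226,600 Ft − 64,600 Ft = 162,000 Ft
  162,000 Ft × 12% = 19,440 Ft

26,316 Ft > 19,440 Ft, so the regular tax governs.

26,316 Ft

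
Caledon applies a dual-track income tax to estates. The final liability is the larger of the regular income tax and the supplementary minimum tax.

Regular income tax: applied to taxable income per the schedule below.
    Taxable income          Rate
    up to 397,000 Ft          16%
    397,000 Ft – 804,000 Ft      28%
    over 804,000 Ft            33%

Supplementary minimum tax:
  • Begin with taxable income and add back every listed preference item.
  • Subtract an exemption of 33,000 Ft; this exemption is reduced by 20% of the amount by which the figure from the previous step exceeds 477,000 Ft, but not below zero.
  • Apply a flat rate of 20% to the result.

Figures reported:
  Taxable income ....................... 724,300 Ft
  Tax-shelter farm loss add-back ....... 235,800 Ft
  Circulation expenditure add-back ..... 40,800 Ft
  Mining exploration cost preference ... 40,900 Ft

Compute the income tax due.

208,360 Ft

Regular income tax:
  397,000 Ft × 16% = 63,520 Ft
  327,300 Ft × 28% = 91,644 Ft
  → 155,164 Ft

Supplementary minimum tax:
  Adjusted income: 724,300 Ft + 235,800 Ft + 40,800 Ft + 40,900 Ft = 1,041,800 Ft
  Exemption: 20% × (1,041,800 Ft − 477,000 Ft) = 112,960 Ft ≥ 33,000 Ft, so the exemption is fully phased out
  Base: 1,041,800 Ft − 0 Ft = 1,041,800 Ft
  1,041,800 Ft × 20% = 208,360 Ft

208,360 Ft > 155,164 Ft, so the supplementary minimum tax is the binding amount.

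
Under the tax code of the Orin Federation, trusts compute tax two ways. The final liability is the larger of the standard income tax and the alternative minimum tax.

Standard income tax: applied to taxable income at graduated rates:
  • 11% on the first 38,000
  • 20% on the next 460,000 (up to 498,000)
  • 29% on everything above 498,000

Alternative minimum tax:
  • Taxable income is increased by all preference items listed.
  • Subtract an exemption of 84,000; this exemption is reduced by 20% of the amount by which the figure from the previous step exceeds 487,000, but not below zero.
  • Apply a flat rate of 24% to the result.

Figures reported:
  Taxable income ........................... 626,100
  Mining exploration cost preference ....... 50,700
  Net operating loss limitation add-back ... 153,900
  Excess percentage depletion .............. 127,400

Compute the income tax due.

229,944

Alternative minimum tax:
  Adjusted income: 626,100 + 50,700 + 153,900 + 127,400 = 958,100
  Exemption: 20% × (958,100 − 487,000) = 94,220 ≥ 84,000, so the exemption is fully phased out
  Base: 958,100 − 0 = 958,100
  958,100 × 24% = 229,944

Standard income tax:
  38,000 × 11% = 4,180
  460,000 × 20% = 92,000
  128,100 × 29% = 37,149
  → 133,329

229,944 > 133,329, so the alternative minimum tax is the binding amount.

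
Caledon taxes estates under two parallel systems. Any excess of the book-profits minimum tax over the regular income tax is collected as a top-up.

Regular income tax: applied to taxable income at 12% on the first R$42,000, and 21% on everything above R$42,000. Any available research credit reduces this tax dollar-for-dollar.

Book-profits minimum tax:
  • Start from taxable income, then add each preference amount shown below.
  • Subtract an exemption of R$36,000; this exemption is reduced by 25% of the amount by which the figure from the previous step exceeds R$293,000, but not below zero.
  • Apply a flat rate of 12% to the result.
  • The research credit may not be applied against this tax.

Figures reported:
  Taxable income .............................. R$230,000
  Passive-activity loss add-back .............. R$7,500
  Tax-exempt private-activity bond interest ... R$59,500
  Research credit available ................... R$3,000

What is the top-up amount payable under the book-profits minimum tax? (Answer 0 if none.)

R$0

Book-profits minimum tax:
  Adjusted income: R$230,000 + R$7,500 + R$59,500 = R$297,000
  Exemption: R$36,000 − 25% × (R$297,000 − R$293,000) = R$36,000 − R$1,000 = R$35,000
  Base: R$297,000 − R$35,000 = R$262,000
  R$262,000 × 12% = R$31,440

Regular income tax:
  R$42,000 × 12% = R$5,040
  R$188,000 × 21% = R$39,480
  → R$44,520
  Less research credit R$3,000 → R$41,520

R$31,440 ≤ R$41,520, so no add-on is due.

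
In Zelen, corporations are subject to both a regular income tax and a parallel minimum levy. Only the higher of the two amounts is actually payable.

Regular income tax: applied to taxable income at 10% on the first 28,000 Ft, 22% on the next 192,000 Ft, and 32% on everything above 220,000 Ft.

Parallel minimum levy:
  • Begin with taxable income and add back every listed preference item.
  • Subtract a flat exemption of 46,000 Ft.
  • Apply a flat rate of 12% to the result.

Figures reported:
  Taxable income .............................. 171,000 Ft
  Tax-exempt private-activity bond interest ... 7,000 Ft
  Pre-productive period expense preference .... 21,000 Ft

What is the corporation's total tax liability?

Regular income tax:
  28,000 Ft × 10% = 2,800 Ft
  143,000 Ft × 22% = 31,460 Ft
  → 34,260 Ft

Parallel minimum levy:
  Adjusted income: 171,000 Ft + 7,000 Ft + 21,000 Ft = 199,000 Ft
  Less exemption 46,000 Ft → base 153,000 Ft
  153,000 Ft × 12% = 18,360 Ft

34,260 Ft > 18,360 Ft, so the regular income tax governs.

34,260 Ft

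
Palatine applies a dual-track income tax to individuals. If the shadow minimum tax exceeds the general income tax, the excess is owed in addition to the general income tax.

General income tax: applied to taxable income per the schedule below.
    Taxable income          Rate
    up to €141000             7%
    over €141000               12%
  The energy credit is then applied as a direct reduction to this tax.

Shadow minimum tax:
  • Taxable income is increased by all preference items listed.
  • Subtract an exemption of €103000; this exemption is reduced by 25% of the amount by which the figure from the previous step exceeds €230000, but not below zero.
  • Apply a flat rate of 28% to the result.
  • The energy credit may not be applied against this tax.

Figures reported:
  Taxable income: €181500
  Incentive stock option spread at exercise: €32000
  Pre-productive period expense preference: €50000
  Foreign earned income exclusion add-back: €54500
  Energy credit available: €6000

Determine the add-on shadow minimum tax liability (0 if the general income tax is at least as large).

€57630

General income tax:
  €141000 × 7% = €9870
  €40500 × 12% = €4860
  → €14730
  Less energy credit €6000 → €8730

Shadow minimum tax:
  Adjusted income: €181500 + €32000 + €50000 + €54500 = €318000
  Exemption: €103000 − 25% × (€318000 − €230000) = €103000 − €22000 = €81000
  Base: €318000 − €81000 = €237000
  €237000 × 28% = €66360

Excess of shadow minimum tax over general income tax: €66360 − €8730 = €57630.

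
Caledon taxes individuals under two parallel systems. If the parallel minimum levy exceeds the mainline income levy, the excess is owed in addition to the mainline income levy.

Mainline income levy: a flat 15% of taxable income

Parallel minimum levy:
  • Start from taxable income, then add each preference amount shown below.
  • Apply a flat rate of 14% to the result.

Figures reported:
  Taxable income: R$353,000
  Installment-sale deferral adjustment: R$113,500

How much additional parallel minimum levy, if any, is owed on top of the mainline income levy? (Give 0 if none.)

R$12,360

Mainline income levy:
  R$353,000 × 15% = R$52,950

Parallel minimum levy:
  Adjusted income: R$353,000 + R$113,500 = R$466,500
  R$466,500 × 14% = R$65,310

Excess of parallel minimum levy over mainline income levy: R$65,310 − R$52,950 = R$12,360.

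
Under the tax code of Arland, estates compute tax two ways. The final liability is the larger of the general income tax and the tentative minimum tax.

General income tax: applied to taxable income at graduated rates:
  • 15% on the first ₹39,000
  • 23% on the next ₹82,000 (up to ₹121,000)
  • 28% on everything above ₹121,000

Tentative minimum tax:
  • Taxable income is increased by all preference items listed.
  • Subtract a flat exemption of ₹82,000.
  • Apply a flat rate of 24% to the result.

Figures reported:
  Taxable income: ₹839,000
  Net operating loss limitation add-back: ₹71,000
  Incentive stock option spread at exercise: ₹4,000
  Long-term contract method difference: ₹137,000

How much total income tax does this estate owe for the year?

₹232,560

General income tax:
  ₹39,000 × 15% = ₹5,850
  ₹82,000 × 23% = ₹18,860
  ₹718,000 × 28% = ₹201,040
  → ₹225,750

Tentative minimum tax:
  Adjusted income: ₹839,000 + ₹71,000 + ₹4,000 + ₹137,000 = ₹1,051,000
  Less exemption ₹82,000 → base ₹969,000
  ₹969,000 × 24% = ₹232,560

₹232,560 > ₹225,750, so the tentative minimum tax is the binding amount.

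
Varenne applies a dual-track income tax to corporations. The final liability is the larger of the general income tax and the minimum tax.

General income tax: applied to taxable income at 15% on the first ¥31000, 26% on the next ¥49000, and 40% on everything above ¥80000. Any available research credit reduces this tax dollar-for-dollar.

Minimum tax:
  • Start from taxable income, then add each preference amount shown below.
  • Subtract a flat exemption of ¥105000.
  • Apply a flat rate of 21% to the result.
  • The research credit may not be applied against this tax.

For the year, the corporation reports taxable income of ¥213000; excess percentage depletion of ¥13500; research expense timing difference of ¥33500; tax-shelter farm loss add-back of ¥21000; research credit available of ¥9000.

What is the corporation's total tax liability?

Minimum tax:
  Adjusted income: ¥213000 + ¥13500 + ¥33500 + ¥21000 = ¥281000
  Less exemption ¥105000 → base ¥176000
  ¥176000 × 21% = ¥36960

General income tax:
  ¥31000 × 15% = ¥4650
  ¥49000 × 26% = ¥12740
  ¥133000 × 40% = ¥53200
  → ¥70590
  Less research credit ¥9000 → ¥61590

¥61590 > ¥36960, so the general income tax governs.

¥61590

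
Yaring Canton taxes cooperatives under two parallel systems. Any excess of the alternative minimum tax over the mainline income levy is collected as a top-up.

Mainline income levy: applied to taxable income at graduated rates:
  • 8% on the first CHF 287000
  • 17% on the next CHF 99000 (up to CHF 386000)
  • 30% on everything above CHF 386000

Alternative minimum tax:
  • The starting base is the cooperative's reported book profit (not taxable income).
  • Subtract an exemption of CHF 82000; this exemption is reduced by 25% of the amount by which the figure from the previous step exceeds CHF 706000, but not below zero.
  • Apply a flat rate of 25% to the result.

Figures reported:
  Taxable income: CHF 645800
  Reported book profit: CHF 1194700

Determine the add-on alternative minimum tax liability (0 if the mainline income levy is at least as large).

Mainline income levy:
  CHF 287000 × 8% = CHF 22960
  CHF 99000 × 17% = CHF 16830
  CHF 259800 × 30% = CHF 77940
  → CHF 117730

Alternative minimum tax:
  Base (reported book profit): CHF 1194700
  Exemption: 25% × (CHF 1194700 − CHF 706000) = CHF 122175 ≥ CHF 82000, so the exemption is fully phased out
  Base: CHF 1194700 − CHF 0 = CHF 1194700
  CHF 1194700 × 25% = CHF 298675

Excess of alternative minimum tax over mainline income levy: CHF 298675 − CHF 117730 = CHF 180945.

CHF 180945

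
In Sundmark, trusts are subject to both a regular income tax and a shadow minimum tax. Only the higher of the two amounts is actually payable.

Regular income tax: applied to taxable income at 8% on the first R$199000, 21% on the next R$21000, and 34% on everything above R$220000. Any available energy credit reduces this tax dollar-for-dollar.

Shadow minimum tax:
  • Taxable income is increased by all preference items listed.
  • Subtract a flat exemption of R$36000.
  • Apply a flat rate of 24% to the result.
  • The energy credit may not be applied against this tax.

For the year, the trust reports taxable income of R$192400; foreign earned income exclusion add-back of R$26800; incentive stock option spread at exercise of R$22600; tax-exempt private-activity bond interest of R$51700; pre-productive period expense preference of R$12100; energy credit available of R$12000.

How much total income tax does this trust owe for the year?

R$64704

Regular income tax:
  R$192400 × 8% = R$15392
  Less energy credit R$12000 → R$3392

Shadow minimum tax:
  Adjusted income: R$192400 + R$26800 + R$22600 + R$51700 + R$12100 = R$305600
  Less exemption R$36000 → base R$269600
  R$269600 × 24% = R$64704

R$64704 > R$3392, so the shadow minimum tax is the binding amount.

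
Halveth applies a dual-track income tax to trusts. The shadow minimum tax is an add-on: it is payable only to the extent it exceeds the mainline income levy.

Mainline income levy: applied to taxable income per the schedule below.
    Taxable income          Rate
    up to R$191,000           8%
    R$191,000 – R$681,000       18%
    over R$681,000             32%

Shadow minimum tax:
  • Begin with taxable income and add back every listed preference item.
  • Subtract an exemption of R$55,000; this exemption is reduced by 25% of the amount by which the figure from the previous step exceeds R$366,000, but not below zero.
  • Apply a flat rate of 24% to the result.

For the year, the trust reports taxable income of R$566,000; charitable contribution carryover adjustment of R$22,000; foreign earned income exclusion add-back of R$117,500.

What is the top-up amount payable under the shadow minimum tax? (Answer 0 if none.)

R$86,540

Mainline income levy:
  R$191,000 × 8% = R$15,280
  R$375,000 × 18% = R$67,500
  → R$82,780

Shadow minimum tax:
  Adjusted income: R$566,000 + R$22,000 + R$117,500 = R$705,500
  Exemption: 25% × (R$705,500 − R$366,000) = R$84,875 ≥ R$55,000, so the exemption is fully phased out
  Base: R$705,500 − R$0 = R$705,500
  R$705,500 × 24% = R$169,320

Excess of shadow minimum tax over mainline income levy: R$169,320 − R$82,780 = R$86,540.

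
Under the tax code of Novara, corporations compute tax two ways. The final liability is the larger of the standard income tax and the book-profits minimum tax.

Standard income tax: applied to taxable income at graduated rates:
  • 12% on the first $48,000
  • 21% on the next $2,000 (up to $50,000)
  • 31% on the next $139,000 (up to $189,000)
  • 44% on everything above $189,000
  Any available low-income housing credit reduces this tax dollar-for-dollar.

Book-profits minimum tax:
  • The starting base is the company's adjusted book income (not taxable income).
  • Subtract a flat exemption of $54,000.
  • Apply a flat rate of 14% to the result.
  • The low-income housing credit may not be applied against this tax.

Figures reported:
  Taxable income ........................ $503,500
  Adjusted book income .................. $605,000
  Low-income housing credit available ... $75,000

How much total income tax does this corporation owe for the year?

$112,650

Standard income tax:
  $48,000 × 12% = $5,760
  $2,000 × 21% = $420
  $139,000 × 31% = $43,090
  $314,500 × 44% = $138,380
  → $187,650
  Less low-income housing credit $75,000 → $112,650

Book-profits minimum tax:
  Base (adjusted book income): $605,000
  Less exemption $54,000 → base $551,000
  $551,000 × 14% = $77,140

$112,650 > $77,140, so the standard income tax governs.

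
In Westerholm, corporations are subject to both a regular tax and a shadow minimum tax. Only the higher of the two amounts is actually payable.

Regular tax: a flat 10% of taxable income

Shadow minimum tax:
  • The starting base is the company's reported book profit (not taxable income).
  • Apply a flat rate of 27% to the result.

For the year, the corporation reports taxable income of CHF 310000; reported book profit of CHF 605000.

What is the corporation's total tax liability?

Regular tax:
  CHF 310000 × 10% = CHF 31000

Shadow minimum tax:
  Base (reported book profit): CHF 605000
  CHF 605000 × 27% = CHF 163350

CHF 163350 > CHF 31000, so the shadow minimum tax is the binding amount.

CHF 163350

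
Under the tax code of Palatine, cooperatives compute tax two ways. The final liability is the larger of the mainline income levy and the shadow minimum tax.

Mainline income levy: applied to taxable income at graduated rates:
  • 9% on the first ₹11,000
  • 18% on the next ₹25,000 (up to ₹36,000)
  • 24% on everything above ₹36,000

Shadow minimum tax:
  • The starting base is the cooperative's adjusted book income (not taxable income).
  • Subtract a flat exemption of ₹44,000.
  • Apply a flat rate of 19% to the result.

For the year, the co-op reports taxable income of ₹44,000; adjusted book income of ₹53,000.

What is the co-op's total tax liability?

Mainline income levy:
  ₹11,000 × 9% = ₹990
  ₹25,000 × 18% = ₹4,500
  ₹8,000 × 24% = ₹1,920
  → ₹7,410

Shadow minimum tax:
  Base (adjusted book income): ₹53,000
  Less exemption ₹44,000 → base ₹9,000
  ₹9,000 × 19% = ₹1,710

₹7,410 > ₹1,710, so the mainline income levy governs.

₹7,410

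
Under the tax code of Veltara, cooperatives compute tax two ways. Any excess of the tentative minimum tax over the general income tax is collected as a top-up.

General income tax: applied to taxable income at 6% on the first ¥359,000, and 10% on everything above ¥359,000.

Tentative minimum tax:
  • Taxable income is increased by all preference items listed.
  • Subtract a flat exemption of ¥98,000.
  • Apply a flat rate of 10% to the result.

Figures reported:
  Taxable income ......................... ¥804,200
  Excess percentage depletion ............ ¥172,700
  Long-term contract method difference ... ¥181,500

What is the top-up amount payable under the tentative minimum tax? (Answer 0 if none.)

Tentative minimum tax:
  Adjusted income: ¥804,200 + ¥172,700 + ¥181,500 = ¥1,158,400
  Less exemption ¥98,000 → base ¥1,060,400
  ¥1,060,400 × 10% = ¥106,040

General income tax:
  ¥359,000 × 6% = ¥21,540
  ¥445,200 × 10% = ¥44,520
  → ¥66,060

Excess of tentative minimum tax over general income tax: ¥106,040 − ¥66,060 = ¥39,980.

¥39,980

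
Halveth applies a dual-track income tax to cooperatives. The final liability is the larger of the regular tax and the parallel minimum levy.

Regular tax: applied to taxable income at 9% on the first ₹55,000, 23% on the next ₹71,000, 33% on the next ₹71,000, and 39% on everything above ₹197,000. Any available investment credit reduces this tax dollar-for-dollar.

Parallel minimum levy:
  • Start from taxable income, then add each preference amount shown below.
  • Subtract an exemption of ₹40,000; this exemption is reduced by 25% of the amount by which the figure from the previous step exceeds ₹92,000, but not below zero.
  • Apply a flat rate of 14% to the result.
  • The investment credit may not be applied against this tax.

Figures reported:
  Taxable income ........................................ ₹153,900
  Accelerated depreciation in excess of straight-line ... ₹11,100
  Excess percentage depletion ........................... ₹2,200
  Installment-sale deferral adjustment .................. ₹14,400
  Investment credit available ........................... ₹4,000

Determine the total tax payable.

₹26,487

Parallel minimum levy:
  Adjusted income: ₹153,900 + ₹11,100 + ₹2,200 + ₹14,400 = ₹181,600
  Exemption: ₹40,000 − 25% × (₹181,600 − ₹92,000) = ₹40,000 − ₹22,400 = ₹17,600
  Base: ₹181,600 − ₹17,600 = ₹164,000
  ₹164,000 × 14% = ₹22,960

Regular tax:
  ₹55,000 × 9% = ₹4,950
  ₹71,000 × 23% = ₹16,330
  ₹27,900 × 33% = ₹9,207
  → ₹30,487
  Less investment credit ₹4,000 → ₹26,487

₹26,487 > ₹22,960, so the regular tax governs.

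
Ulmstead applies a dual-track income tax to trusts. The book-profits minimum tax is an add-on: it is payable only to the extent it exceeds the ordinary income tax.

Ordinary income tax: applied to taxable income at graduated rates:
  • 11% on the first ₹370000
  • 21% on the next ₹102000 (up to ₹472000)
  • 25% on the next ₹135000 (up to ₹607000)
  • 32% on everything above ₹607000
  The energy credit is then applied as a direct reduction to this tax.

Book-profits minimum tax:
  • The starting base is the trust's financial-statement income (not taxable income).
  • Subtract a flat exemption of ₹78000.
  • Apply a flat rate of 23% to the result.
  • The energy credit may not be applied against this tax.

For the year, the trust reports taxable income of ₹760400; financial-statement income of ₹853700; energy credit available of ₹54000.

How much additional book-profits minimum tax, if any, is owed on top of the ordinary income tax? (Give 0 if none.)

Book-profits minimum tax:
  Base (financial-statement income): ₹853700
  Less exemption ₹78000 → base ₹775700
  ₹775700 × 23% = ₹178411

Ordinary income tax:
  ₹370000 × 11% = ₹40700
  ₹102000 × 21% = ₹21420
  ₹135000 × 25% = ₹33750
  ₹153400 × 32% = ₹49088
  → ₹144958
  Less energy credit ₹54000 → ₹90958

Excess of book-profits minimum tax over ordinary income tax: ₹178411 − ₹90958 = ₹87453.

₹87453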